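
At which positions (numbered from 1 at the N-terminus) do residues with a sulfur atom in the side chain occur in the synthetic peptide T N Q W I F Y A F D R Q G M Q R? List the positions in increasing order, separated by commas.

14

Cysteine (C, thiol) and methionine (M, thioether) are the two sulfur-containing amino acids.
Matching residues: M14.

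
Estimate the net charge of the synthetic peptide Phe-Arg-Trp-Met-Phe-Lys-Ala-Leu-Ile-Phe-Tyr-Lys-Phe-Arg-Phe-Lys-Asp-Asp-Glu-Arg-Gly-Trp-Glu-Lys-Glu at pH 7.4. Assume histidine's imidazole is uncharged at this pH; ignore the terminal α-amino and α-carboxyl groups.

At pH ~7.4 the Lys and Arg side chains are protonated (+1), the Asp and Glu side chains are deprotonated (−1), and with His taken as neutral all other side chains carry no charge.
Positive (K, R): Arg2, Lys6, Lys12, Arg14, Lys16, Arg20, Lys24 → +7.
Negative (D, E): Asp17, Asp18, Glu19, Glu23, Glu25 → −5.
Net charge = (+7) + (−5) = +2.

+2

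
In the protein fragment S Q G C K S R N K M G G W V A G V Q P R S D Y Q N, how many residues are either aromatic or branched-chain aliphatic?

Aromatic: F, W, Y. Branched-chain aliphatic: I, L, V.
Aromatic residues here: W13, Y23 (2).
Branched-chain aliphatic residues here: V14, V17 (2).
The two groups share no amino acid, so total = 2 + 2 = 4.

4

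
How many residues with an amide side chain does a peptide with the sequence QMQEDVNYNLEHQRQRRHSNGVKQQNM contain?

10

Only N (asparagine) and Q (glutamine) carry a side-chain carboxamide.
Matching residues: Q1, Q3, N7, N9, Q13, Q15, N20, Q24, Q25, N26.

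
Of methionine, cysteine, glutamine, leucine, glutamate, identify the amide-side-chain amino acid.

glutamine

Asparagine (N) and glutamine (Q) have uncharged amide side chains.
Of the listed options, only glutamine belongs to this group.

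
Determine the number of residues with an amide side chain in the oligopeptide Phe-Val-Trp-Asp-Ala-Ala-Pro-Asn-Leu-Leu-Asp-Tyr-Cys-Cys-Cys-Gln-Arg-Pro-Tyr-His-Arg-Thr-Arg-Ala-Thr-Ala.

Only N (asparagine) and Q (glutamine) carry a side-chain carboxamide.
Matching residues: Asn8, Gln16.

2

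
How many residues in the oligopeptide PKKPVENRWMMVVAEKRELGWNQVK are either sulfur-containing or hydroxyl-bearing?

2

Sulfur-containing: C, M. Hydroxyl-bearing: S, T, Y.
Sulfur-containing residues here: M10, M11 (2).
Hydroxyl-bearing residues here: none (0).
The two groups share no amino acid, so total = 2 + 0 = 2.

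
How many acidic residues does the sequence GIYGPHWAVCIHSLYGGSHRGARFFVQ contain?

Aspartate (D) and glutamate (E) have carboxylic-acid side chains and are the acidic amino acids.
None of the 27 residues belong to this group.

0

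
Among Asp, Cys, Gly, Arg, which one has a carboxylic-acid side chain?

Aspartate (D) and glutamate (E) have carboxylic-acid side chains and are the acidic amino acids.
Of the listed options, only Asp belongs to this group.

Asp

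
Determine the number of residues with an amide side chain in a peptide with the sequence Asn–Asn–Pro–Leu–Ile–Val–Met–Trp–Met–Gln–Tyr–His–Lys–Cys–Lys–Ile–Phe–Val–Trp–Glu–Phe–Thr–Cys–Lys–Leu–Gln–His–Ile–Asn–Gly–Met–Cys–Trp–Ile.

5

The amide-side-chain residues are Asn (N) and Gln (Q).
Matching residues: Asn1, Asn2, Gln10, Gln26, Asn29.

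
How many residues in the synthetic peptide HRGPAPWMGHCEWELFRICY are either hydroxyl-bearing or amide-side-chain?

1

Hydroxyl-bearing: S, T, Y. Amide-side-chain: N, Q.
Hydroxyl-bearing residues here: Y20 (1).
Amide-side-chain residues here: none (0).
The two groups share no amino acid, so total = 1 + 0 = 1.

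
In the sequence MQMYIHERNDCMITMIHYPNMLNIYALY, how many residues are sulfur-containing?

6

Cysteine (C, thiol) and methionine (M, thioether) are the two sulfur-containing amino acids.
Matching residues: M1, M3, C11, M12, M15, M21.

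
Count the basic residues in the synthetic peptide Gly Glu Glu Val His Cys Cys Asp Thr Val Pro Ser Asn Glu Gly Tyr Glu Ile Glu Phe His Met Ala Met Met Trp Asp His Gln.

3

Lysine (K), arginine (R), and histidine (H) have basic, nitrogen-containing side chains.
Matching residues: His5, His21, His28.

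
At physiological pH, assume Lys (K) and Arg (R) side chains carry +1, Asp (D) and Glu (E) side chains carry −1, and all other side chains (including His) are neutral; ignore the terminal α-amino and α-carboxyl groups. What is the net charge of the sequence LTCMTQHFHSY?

0

Positive (K, R): none → +0.
Negative (D, E): none → −0.
Net charge = (+0) + (−0) = 0.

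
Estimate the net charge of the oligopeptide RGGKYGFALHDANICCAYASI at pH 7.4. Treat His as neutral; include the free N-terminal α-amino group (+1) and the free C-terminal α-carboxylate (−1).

Near pH 7.4, K and R contribute +1 each, D and E contribute −1 each, and every other side chain (His included, as stated) is uncharged.
Positive (K, R): R1, K4 → +2.
Negative (D, E): D11 → −1.
The N-terminus (+1) and C-terminus (−1) cancel.
Net charge = (+2) + (−1) = +1.

+1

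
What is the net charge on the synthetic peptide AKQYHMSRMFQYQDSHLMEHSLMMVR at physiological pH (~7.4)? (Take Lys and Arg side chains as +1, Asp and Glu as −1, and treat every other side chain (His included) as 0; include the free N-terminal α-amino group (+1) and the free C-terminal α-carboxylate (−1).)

Positive (K, R): K2, R8, R26 → +3.
Negative (D, E): D14, E19 → −2.
The N-terminus (+1) and C-terminus (−1) cancel.
Net charge = (+3) + (−2) = +1.

+1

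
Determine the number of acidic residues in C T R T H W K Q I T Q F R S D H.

1

Aspartate (D) and glutamate (E) have carboxylic-acid side chains and are the acidic amino acids.
Matching residues: D15.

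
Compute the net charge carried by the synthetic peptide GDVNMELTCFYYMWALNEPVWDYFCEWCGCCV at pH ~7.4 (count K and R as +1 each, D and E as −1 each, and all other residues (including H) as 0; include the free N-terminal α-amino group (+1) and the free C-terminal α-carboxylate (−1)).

-5

Positive (K, R): none → +0.
Negative (D, E): D2, E6, E18, D22, E26 → −5.
The N-terminus (+1) and C-terminus (−1) cancel.
Net charge = (+0) + (−5) = −5.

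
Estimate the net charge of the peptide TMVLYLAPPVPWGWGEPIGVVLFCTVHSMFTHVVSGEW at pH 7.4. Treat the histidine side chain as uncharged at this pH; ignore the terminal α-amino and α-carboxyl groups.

Near pH 7.4, K and R contribute +1 each, D and E contribute −1 each, and every other side chain (His included, as stated) is uncharged.
Positive (K, R): none → +0.
Negative (D, E): E16, E37 → −2.
Net charge = (+0) + (−2) = −2.

-2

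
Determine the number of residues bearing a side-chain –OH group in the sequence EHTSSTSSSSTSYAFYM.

Serine (S), threonine (T), and tyrosine (Y) each carry a hydroxyl group on the side chain.
Matching residues: T3, S4, S5, T6, S7, S8, S9, S10, T11, S12, Y13, Y16.

12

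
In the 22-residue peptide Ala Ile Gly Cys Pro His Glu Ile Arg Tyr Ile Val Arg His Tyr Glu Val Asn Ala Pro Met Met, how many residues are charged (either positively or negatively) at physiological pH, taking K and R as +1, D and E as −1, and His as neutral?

4

Charged side chains at pH ~7.4: K, R (positive); D, E (negative).
Matching residues: Glu7, Arg9, Arg13, Glu16.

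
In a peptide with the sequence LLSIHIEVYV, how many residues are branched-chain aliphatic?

6

Valine (V), leucine (L), and isoleucine (I) are the branched-chain amino acids.
Matching residues: L1, L2, I4, I6, V8, V10.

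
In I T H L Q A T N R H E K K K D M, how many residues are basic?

6

K, R, and H are the three residues with basic side chains (ε-amine, guanidinium, and imidazole respectively).
Matching residues: H3, R9, H10, K12, K13, K14.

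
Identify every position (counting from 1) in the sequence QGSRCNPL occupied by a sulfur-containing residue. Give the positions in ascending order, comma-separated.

Matching residues: C5.

5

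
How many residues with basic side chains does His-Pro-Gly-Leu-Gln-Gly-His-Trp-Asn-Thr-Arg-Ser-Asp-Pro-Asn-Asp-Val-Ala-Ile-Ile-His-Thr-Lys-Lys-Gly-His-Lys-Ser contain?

Lysine (K), arginine (R), and histidine (H) have basic, nitrogen-containing side chains.
Matching residues: His1, His7, Arg11, His21, Lys23, Lys24, His26, Lys27.

8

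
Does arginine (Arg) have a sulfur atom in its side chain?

The sulfur-bearing residues are cysteine (–SH) and methionine (–S–CH₃).
Arginine is not in this group.

No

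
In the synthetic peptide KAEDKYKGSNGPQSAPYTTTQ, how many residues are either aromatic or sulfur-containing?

Aromatic: F, W, Y. Sulfur-containing: C, M.
Aromatic residues here: Y6, Y17 (2).
Sulfur-containing residues here: none (0).
The two groups share no amino acid, so total = 2 + 0 = 2.

2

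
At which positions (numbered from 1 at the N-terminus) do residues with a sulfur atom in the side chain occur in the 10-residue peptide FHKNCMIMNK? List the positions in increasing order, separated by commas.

Cysteine (C, thiol) and methionine (M, thioether) are the two sulfur-containing amino acids.
Matching residues: C5, M6, M8.

5, 6, 8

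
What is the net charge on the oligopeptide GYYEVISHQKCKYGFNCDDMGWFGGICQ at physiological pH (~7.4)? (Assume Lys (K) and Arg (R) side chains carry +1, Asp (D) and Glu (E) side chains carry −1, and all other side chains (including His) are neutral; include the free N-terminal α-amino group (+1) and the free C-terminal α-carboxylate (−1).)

Positive (K, R): K10, K12 → +2.
Negative (D, E): E4, D18, D19 → −3.
The N-terminus (+1) and C-terminus (−1) cancel.
Net charge = (+2) + (−3) = −1.

-1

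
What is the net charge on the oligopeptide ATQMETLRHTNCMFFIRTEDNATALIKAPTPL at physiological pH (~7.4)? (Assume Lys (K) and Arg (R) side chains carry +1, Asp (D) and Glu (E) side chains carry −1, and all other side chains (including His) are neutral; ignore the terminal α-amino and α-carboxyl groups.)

Positive (K, R): R8, R17, K27 → +3.
Negative (D, E): E5, E19, D20 → −3.
Net charge = (+3) + (−3) = 0.

0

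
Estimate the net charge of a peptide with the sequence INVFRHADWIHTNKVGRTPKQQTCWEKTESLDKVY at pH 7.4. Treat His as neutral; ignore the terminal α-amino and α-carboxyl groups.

+2

Near pH 7.4, K and R contribute +1 each, D and E contribute −1 each, and every other side chain (His included, as stated) is uncharged.
Positive (K, R): R5, K14, R17, K20, K27, K33 → +6.
Negative (D, E): D8, E26, E29, D32 → −4.
Net charge = (+6) + (−4) = +2.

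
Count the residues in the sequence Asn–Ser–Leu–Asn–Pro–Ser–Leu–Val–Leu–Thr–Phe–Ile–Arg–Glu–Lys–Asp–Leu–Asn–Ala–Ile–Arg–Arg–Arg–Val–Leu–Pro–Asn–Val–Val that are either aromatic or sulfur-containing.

Aromatic: F, W, Y. Sulfur-containing: C, M.
Aromatic residues here: Phe11 (1).
Sulfur-containing residues here: none (0).
The two groups share no amino acid, so total = 1 + 0 = 1.

1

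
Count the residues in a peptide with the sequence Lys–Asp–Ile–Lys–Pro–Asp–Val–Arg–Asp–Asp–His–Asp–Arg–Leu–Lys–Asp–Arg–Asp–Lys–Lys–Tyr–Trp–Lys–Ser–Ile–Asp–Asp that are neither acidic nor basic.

Acidic: D, E. Basic: K, R, H. All other residues are neither.
Matching residues: Ile3, Pro5, Val7, Leu14, Tyr21, Trp22, Ser24, Ile25.

8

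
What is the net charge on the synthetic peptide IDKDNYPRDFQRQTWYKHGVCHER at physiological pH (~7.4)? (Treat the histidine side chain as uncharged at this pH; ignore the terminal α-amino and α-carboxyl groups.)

+1

The side chains ionized at physiological pH are Lys/Arg (+1) and Asp/Glu (−1); with His treated as neutral, nothing else contributes.
Positive (K, R): K3, R8, R12, K17, R24 → +5.
Negative (D, E): D2, D4, D9, E23 → −4.
Net charge = (+5) + (−4) = +1.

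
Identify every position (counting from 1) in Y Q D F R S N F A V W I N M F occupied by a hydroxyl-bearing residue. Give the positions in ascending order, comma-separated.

Matching residues: Y1, S6.

1, 6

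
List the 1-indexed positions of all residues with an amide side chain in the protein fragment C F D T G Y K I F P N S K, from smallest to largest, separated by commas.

Only N (asparagine) and Q (glutamine) carry a side-chain carboxamide.
Matching residues: N11.

11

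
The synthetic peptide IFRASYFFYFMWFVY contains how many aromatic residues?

9

Phenylalanine (F), tryptophan (W), and tyrosine (Y) have aromatic ring side chains.
Matching residues: F2, Y6, F7, F8, Y9, F10, W12, F13, Y15.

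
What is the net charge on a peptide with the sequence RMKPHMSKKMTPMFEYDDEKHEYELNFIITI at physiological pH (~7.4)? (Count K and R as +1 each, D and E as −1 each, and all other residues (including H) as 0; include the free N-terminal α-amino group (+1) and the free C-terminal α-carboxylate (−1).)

-1

Positive (K, R): R1, K3, K8, K9, K20 → +5.
Negative (D, E): E15, D17, D18, E19, E22, E24 → −6.
The N-terminus (+1) and C-terminus (−1) cancel.
Net charge = (+5) + (−6) = −1.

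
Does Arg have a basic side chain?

K, R, and H are the three residues with basic side chains (ε-amine, guanidinium, and imidazole respectively).
Arginine is in this group.

Yes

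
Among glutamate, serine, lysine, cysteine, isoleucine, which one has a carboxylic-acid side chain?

glutamate

Only D (aspartate) and E (glutamate) carry a side-chain carboxylic acid.
Of the listed options, only glutamate belongs to this group.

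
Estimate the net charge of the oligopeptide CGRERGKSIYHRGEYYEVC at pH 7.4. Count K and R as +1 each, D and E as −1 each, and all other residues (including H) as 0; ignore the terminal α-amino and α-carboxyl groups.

+1

Positive (K, R): R3, R5, K7, R12 → +4.
Negative (D, E): E4, E14, E17 → −3.
Net charge = (+4) + (−3) = +1.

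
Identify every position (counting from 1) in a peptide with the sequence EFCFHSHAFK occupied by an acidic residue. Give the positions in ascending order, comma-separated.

1

Aspartate (D) and glutamate (E) have carboxylic-acid side chains and are the acidic amino acids.
Matching residues: E1.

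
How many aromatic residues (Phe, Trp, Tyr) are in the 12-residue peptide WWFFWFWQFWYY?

Matching residues: W1, W2, F3, F4, W5, F6, W7, F9, W10, Y11, Y12.

11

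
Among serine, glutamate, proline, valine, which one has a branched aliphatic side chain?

valine

The BCAAs are Val, Leu, and Ile — aliphatic side chains with a branch point.
Of the listed options, only valine belongs to this group.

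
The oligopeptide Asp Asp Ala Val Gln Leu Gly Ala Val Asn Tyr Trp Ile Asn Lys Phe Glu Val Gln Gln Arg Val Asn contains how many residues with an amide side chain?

6

The amide-side-chain residues are Asn (N) and Gln (Q).
Matching residues: Gln5, Asn10, Asn14, Gln19, Gln20, Asn23.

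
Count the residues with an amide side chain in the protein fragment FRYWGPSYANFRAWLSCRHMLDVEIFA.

The amide-side-chain residues are Asn (N) and Gln (Q).
Matching residues: N10.

1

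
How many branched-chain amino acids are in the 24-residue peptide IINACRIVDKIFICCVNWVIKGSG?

9

Valine (V), leucine (L), and isoleucine (I) are the branched-chain amino acids.
Matching residues: I1, I2, I7, V8, I11, I13, V16, V19, I20.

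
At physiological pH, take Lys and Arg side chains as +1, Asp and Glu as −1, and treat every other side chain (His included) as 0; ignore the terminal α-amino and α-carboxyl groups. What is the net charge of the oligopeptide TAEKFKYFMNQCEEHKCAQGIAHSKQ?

+1

Positive (K, R): K4, K6, K16, K25 → +4.
Negative (D, E): E3, E13, E14 → −3.
Net charge = (+4) + (−3) = +1.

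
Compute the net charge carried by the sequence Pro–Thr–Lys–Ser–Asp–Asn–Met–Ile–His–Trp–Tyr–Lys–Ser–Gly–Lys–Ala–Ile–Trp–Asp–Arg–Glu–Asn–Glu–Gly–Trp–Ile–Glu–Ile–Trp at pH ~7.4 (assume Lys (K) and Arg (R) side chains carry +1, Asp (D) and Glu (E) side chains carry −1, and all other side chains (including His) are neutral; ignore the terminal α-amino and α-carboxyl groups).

-1

Positive (K, R): Lys3, Lys12, Lys15, Arg20 → +4.
Negative (D, E): Asp5, Asp19, Glu21, Glu23, Glu27 → −5.
Net charge = (+4) + (−5) = −1.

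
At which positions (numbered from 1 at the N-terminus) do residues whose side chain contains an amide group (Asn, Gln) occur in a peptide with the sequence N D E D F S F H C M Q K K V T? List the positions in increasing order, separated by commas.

1, 11

Matching residues: N1, Q11.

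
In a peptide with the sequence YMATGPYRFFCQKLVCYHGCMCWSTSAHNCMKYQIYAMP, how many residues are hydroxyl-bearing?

9

Serine (S), threonine (T), and tyrosine (Y) each carry a hydroxyl group on the side chain.
Matching residues: Y1, T4, Y7, Y17, S24, T25, S26, Y33, Y36.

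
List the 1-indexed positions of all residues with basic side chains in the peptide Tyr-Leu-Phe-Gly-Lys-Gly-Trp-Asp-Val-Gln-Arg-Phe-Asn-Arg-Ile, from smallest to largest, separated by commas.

K, R, and H are the three residues with basic side chains (ε-amine, guanidinium, and imidazole respectively).
Matching residues: Lys5, Arg11, Arg14.

5, 11, 14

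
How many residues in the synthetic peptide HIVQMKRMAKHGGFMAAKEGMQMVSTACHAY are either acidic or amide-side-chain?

3

Acidic: D, E. Amide-side-chain: N, Q.
Acidic residues here: E19 (1).
Amide-side-chain residues here: Q4, Q22 (2).
The two groups share no amino acid, so total = 1 + 2 = 3.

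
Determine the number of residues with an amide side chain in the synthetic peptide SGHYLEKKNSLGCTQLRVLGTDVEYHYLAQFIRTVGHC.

3

Only N (asparagine) and Q (glutamine) carry a side-chain carboxamide.
Matching residues: N9, Q15, Q30.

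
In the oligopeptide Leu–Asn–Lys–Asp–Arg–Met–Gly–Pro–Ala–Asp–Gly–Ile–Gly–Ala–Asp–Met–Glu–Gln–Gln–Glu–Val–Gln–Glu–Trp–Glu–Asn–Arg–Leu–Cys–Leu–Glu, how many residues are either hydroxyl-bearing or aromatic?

Hydroxyl-bearing: S, T, Y. Aromatic: F, W, Y.
Hydroxyl-bearing residues here: none (0).
Aromatic residues here: Trp24 (1).
(Y belongs to both groups, but none appear in this sequence.) Total = 0 + 1 = 1.

1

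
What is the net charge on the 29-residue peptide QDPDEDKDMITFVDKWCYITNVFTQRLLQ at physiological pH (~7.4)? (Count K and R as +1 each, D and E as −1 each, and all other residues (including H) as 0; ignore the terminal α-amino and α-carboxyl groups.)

Positive (K, R): K7, K15, R26 → +3.
Negative (D, E): D2, D4, E5, D6, D8, D14 → −6.
Net charge = (+3) + (−6) = −3.

-3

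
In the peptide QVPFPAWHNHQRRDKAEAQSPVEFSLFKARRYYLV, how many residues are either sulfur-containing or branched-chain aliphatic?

5

Sulfur-containing: C, M. Branched-chain aliphatic: I, L, V.
Sulfur-containing residues here: none (0).
Branched-chain aliphatic residues here: V2, V22, L26, L34, V35 (5).
The two groups share no amino acid, so total = 0 + 5 = 5.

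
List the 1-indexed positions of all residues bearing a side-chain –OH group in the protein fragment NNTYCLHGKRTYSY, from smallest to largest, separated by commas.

3, 4, 11, 12, 13, 14

S, T, and Y are the three residues with a side-chain hydroxyl.
Matching residues: T3, Y4, T11, Y12, S13, Y14.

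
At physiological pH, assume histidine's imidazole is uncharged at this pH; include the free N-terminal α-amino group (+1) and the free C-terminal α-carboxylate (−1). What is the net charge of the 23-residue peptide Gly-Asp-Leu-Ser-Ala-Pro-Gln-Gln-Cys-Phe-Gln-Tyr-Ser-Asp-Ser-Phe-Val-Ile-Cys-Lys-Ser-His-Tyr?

-1

At pH ~7.4 the Lys and Arg side chains are protonated (+1), the Asp and Glu side chains are deprotonated (−1), and with His taken as neutral all other side chains carry no charge.
Positive (K, R): Lys20 → +1.
Negative (D, E): Asp2, Asp14 → −2.
The N-terminus (+1) and C-terminus (−1) cancel.
Net charge = (+1) + (−2) = −1.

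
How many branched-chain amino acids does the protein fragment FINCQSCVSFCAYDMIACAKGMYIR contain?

The BCAAs are Val, Leu, and Ile — aliphatic side chains with a branch point.
Matching residues: I2, V8, I16, I24.

4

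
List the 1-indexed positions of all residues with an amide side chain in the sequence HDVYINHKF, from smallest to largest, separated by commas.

The amide-side-chain residues are Asn (N) and Gln (Q).
Matching residues: N6.

6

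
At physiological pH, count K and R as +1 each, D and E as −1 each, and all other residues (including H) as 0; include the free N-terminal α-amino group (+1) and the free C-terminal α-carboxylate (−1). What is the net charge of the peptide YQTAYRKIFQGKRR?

+5

Positive (K, R): R6, K7, K12, R13, R14 → +5.
Negative (D, E): none → −0.
The N-terminus (+1) and C-terminus (−1) cancel.
Net charge = (+5) + (−0) = +5.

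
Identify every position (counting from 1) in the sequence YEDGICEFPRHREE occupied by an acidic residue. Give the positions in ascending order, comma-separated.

Matching residues: E2, D3, E7, E13, E14.

2, 3, 7, 13, 14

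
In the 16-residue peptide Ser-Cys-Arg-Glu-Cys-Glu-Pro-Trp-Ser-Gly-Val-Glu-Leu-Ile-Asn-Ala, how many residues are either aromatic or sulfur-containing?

3

Aromatic: F, W, Y. Sulfur-containing: C, M.
Aromatic residues here: Trp8 (1).
Sulfur-containing residues here: Cys2, Cys5 (2).
The two groups share no amino acid, so total = 1 + 2 = 3.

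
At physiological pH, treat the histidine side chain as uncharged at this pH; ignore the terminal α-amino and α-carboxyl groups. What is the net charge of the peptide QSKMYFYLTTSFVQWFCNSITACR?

At pH ~7.4 the Lys and Arg side chains are protonated (+1), the Asp and Glu side chains are deprotonated (−1), and with His taken as neutral all other side chains carry no charge.
Positive (K, R): K3, R24 → +2.
Negative (D, E): none → −0.
Net charge = (+2) + (−0) = +2.

+2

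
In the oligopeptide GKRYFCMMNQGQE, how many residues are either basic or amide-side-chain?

5

Basic: H, K, R. Amide-side-chain: N, Q.
Basic residues here: K2, R3 (2).
Amide-side-chain residues here: N9, Q10, Q12 (3).
The two groups share no amino acid, so total = 2 + 3 = 5.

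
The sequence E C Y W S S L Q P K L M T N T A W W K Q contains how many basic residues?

Lysine (K), arginine (R), and histidine (H) have basic, nitrogen-containing side chains.
Matching residues: K10, K19.

2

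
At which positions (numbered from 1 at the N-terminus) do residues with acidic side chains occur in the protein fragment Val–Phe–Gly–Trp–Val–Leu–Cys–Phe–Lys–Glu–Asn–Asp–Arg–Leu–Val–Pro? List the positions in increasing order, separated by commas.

10, 12

Aspartate (D) and glutamate (E) have carboxylic-acid side chains and are the acidic amino acids.
Matching residues: Glu10, Asp12.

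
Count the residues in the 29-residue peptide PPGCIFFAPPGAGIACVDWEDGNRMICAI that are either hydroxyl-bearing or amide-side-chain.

Hydroxyl-bearing: S, T, Y. Amide-side-chain: N, Q.
Hydroxyl-bearing residues here: none (0).
Amide-side-chain residues here: N23 (1).
The two groups share no amino acid, so total = 0 + 1 = 1.

1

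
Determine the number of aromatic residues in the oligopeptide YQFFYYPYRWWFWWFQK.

12

The aromatic amino acids are Phe (F, benzyl), Trp (W, indole), and Tyr (Y, phenol).
Matching residues: Y1, F3, F4, Y5, Y6, Y8, W10, W11, F12, W13, W14, F15.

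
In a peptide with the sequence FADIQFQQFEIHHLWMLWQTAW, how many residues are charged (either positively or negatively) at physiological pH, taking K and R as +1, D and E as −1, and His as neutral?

Charged side chains at pH ~7.4: K, R (positive); D, E (negative).
Matching residues: D3, E10.

2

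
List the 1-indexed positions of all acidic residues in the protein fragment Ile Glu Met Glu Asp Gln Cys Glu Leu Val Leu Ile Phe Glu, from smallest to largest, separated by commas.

2, 4, 5, 8, 14

Aspartate (D) and glutamate (E) have carboxylic-acid side chains and are the acidic amino acids.
Matching residues: Glu2, Glu4, Asp5, Glu8, Glu14.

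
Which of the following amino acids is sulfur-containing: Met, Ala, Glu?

The sulfur-bearing residues are cysteine (–SH) and methionine (–S–CH₃).
Of the listed options, only Met belongs to this group.

Met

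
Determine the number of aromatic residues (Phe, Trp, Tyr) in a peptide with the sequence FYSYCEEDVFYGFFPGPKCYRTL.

Matching residues: F1, Y2, Y4, F10, Y11, F13, F14, Y20.

8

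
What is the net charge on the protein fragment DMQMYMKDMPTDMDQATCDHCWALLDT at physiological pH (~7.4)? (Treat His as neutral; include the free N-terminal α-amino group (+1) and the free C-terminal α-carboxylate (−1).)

-5

At pH ~7.4 the Lys and Arg side chains are protonated (+1), the Asp and Glu side chains are deprotonated (−1), and with His taken as neutral all other side chains carry no charge.
Positive (K, R): K7 → +1.
Negative (D, E): D1, D8, D12, D14, D19, D26 → −6.
The N-terminus (+1) and C-terminus (−1) cancel.
Net charge = (+1) + (−6) = −5.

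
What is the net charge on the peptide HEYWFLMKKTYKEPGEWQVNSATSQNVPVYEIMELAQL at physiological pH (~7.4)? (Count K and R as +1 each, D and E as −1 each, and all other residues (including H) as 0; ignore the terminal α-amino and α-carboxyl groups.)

-2

Positive (K, R): K8, K9, K12 → +3.
Negative (D, E): E2, E13, E16, E31, E34 → −5.
Net charge = (+3) + (−5) = −2.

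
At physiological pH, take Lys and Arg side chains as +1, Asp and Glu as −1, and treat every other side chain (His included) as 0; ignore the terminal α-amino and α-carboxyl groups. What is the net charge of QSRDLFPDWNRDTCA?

-1

Positive (K, R): R3, R11 → +2.
Negative (D, E): D4, D8, D12 → −3.
Net charge = (+2) + (−3) = −1.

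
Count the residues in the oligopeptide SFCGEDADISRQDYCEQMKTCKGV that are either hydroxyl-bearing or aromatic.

5

Hydroxyl-bearing: S, T, Y. Aromatic: F, W, Y.
Hydroxyl-bearing residues here: S1, S10, Y14, T20 (4).
Aromatic residues here: F2, Y14 (2).
Y is in both groups, so the 1 Y residue must not be double-counted.
Total = 4 + 2 − 1 = 5.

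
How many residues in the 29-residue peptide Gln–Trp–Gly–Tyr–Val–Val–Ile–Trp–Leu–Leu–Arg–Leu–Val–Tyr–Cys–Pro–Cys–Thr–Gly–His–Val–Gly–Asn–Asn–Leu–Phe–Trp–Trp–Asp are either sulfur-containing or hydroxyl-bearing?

5

Sulfur-containing: C, M. Hydroxyl-bearing: S, T, Y.
Sulfur-containing residues here: Cys15, Cys17 (2).
Hydroxyl-bearing residues here: Tyr4, Tyr14, Thr18 (3).
The two groups share no amino acid, so total = 2 + 3 = 5.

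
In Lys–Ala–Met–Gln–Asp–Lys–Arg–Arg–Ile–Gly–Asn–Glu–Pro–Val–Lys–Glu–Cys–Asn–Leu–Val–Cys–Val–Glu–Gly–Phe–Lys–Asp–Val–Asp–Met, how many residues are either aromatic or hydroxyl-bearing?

1

Aromatic: F, W, Y. Hydroxyl-bearing: S, T, Y.
Aromatic residues here: Phe25 (1).
Hydroxyl-bearing residues here: none (0).
(Y belongs to both groups, but none appear in this sequence.) Total = 1 + 0 = 1.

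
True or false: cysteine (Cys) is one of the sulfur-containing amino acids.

Cysteine (C, thiol) and methionine (M, thioether) are the two sulfur-containing amino acids.
Cysteine is in this group.

True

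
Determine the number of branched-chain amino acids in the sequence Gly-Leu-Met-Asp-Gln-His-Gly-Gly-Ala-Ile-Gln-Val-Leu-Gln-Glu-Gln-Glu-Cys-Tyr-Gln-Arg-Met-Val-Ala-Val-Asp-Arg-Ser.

V, L, and I make up the branched-chain aliphatic group.
Matching residues: Leu2, Ile10, Val12, Leu13, Val23, Val25.

6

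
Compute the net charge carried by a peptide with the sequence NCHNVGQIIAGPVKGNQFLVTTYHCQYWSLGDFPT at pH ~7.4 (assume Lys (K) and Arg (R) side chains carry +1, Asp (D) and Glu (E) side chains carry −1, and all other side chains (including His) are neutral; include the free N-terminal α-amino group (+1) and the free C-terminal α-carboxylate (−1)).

0

Positive (K, R): K14 → +1.
Negative (D, E): D32 → −1.
The N-terminus (+1) and C-terminus (−1) cancel.
Net charge = (+1) + (−1) = 0.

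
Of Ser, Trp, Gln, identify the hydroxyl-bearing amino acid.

Ser

S, T, and Y are the three residues with a side-chain hydroxyl.
Of the listed options, only Ser belongs to this group.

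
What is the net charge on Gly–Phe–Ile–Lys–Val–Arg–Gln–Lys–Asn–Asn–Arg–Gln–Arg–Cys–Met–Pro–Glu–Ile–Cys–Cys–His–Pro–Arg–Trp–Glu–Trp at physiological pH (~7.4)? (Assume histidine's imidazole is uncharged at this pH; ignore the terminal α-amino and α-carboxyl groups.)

+4

The side chains ionized at physiological pH are Lys/Arg (+1) and Asp/Glu (−1); with His treated as neutral, nothing else contributes.
Positive (K, R): Lys4, Arg6, Lys8, Arg11, Arg13, Arg23 → +6.
Negative (D, E): Glu17, Glu25 → −2.
Net charge = (+6) + (−2) = +4.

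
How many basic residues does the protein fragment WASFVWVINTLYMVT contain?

0

The basic amino acids are Lys (K), Arg (R), and His (H).
None of the 15 residues belong to this group.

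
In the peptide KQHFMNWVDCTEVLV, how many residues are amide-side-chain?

2

Only N (asparagine) and Q (glutamine) carry a side-chain carboxamide.
Matching residues: Q2, N6.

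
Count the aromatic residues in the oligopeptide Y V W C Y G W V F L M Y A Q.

The aromatic amino acids are Phe (F, benzyl), Trp (W, indole), and Tyr (Y, phenol).
Matching residues: Y1, W3, Y5, W7, F9, Y12.

6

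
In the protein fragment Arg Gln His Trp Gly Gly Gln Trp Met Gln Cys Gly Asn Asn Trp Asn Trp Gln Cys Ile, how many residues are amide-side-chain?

7

Only N (asparagine) and Q (glutamine) carry a side-chain carboxamide.
Matching residues: Gln2, Gln7, Gln10, Asn13, Asn14, Asn16, Gln18.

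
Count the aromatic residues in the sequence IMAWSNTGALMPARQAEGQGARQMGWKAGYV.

The aromatic amino acids are Phe (F, benzyl), Trp (W, indole), and Tyr (Y, phenol).
Matching residues: W4, W26, Y30.

3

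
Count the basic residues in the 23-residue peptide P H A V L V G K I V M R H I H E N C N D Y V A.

K, R, and H are the three residues with basic side chains (ε-amine, guanidinium, and imidazole respectively).
Matching residues: H2, K8, R12, H13, H15.

5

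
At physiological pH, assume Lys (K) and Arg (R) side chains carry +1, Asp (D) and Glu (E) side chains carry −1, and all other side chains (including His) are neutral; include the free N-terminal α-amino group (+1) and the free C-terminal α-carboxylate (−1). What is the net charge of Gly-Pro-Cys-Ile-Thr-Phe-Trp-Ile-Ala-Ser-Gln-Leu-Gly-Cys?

Positive (K, R): none → +0.
Negative (D, E): none → −0.
The N-terminus (+1) and C-terminus (−1) cancel.
Net charge = (+0) + (−0) = 0.

0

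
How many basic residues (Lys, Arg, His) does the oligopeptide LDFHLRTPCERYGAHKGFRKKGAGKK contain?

Matching residues: H4, R6, R11, H15, K16, R19, K20, K21, K25, K26.

10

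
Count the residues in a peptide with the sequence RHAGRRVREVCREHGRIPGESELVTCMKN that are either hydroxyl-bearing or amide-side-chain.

3

Hydroxyl-bearing: S, T, Y. Amide-side-chain: N, Q.
Hydroxyl-bearing residues here: S21, T25 (2).
Amide-side-chain residues here: N29 (1).
The two groups share no amino acid, so total = 2 + 1 = 3.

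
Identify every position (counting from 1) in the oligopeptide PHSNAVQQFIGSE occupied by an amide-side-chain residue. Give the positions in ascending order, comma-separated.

The amide-side-chain residues are Asn (N) and Gln (Q).
Matching residues: N4, Q7, Q8.

4, 7, 8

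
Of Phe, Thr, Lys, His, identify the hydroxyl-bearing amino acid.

Thr

S, T, and Y are the three residues with a side-chain hydroxyl.
Of the listed options, only Thr belongs to this group.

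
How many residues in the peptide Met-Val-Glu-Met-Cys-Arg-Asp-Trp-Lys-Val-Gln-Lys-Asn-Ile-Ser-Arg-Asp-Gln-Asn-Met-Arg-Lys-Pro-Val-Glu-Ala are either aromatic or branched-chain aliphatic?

Aromatic: F, W, Y. Branched-chain aliphatic: I, L, V.
Aromatic residues here: Trp8 (1).
Branched-chain aliphatic residues here: Val2, Val10, Ile14, Val24 (4).
The two groups share no amino acid, so total = 1 + 4 = 5.

5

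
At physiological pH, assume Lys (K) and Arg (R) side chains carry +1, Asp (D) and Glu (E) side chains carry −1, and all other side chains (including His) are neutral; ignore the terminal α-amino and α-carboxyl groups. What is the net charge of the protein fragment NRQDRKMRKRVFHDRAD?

+4

Positive (K, R): R2, R5, K6, R8, K9, R10, R15 → +7.
Negative (D, E): D4, D14, D17 → −3.
Net charge = (+7) + (−3) = +4.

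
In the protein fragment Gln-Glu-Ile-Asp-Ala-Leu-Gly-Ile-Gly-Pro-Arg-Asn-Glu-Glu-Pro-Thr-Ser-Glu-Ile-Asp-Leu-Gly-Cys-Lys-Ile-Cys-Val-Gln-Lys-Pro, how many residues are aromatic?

The aromatic amino acids are Phe (F, benzyl), Trp (W, indole), and Tyr (Y, phenol).
None of the 30 residues belong to this group.

0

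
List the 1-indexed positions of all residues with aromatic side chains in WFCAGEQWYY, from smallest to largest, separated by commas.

Phenylalanine (F), tryptophan (W), and tyrosine (Y) have aromatic ring side chains.
Matching residues: W1, F2, W8, Y9, Y10.

1, 2, 8, 9, 10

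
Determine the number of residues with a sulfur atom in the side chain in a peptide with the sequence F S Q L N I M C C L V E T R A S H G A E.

The sulfur-bearing residues are cysteine (–SH) and methionine (–S–CH₃).
Matching residues: M7, C8, C9.

3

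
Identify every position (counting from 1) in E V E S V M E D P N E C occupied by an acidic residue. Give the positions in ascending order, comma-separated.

Aspartate (D) and glutamate (E) have carboxylic-acid side chains and are the acidic amino acids.
Matching residues: E1, E3, E7, D8, E11.

1, 3, 7, 8, 11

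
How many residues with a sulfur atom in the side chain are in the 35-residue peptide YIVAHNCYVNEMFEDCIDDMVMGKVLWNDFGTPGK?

The sulfur-bearing residues are cysteine (–SH) and methionine (–S–CH₃).
Matching residues: C7, M12, C16, M20, M22.

5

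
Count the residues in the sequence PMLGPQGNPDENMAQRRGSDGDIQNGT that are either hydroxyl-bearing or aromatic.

2

Hydroxyl-bearing: S, T, Y. Aromatic: F, W, Y.
Hydroxyl-bearing residues here: S19, T27 (2).
Aromatic residues here: none (0).
(Y belongs to both groups, but none appear in this sequence.) Total = 2 + 0 = 2.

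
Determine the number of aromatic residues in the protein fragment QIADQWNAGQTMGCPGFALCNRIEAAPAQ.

F, W, and Y each carry an aromatic ring on the side chain.
Matching residues: W6, F17.

2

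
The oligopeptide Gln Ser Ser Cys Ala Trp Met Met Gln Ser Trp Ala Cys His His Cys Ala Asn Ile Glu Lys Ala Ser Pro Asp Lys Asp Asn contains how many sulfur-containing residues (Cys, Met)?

5

Matching residues: Cys4, Met7, Met8, Cys13, Cys16.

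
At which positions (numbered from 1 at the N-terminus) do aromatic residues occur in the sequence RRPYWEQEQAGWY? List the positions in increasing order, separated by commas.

4, 5, 12, 13

F, W, and Y each carry an aromatic ring on the side chain.
Matching residues: Y4, W5, W12, Y13.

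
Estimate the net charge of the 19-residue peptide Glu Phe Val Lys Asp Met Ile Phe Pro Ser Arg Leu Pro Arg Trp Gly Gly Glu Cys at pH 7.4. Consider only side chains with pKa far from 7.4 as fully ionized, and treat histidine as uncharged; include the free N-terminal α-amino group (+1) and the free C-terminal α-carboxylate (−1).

0

Near pH 7.4, K and R contribute +1 each, D and E contribute −1 each, and every other side chain (His included, as stated) is uncharged.
Positive (K, R): Lys4, Arg11, Arg14 → +3.
Negative (D, E): Glu1, Asp5, Glu18 → −3.
The N-terminus (+1) and C-terminus (−1) cancel.
Net charge = (+3) + (−3) = 0.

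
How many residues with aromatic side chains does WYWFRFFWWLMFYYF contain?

The aromatic amino acids are Phe (F, benzyl), Trp (W, indole), and Tyr (Y, phenol).
Matching residues: W1, Y2, W3, F4, F6, F7, W8, W9, F12, Y13, Y14, F15.

12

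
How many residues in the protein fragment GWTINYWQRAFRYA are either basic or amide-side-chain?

4

Basic: H, K, R. Amide-side-chain: N, Q.
Basic residues here: R9, R12 (2).
Amide-side-chain residues here: N5, Q8 (2).
The two groups share no amino acid, so total = 2 + 2 = 4.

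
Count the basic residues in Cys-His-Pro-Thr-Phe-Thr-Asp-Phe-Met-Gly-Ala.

1

K, R, and H are the three residues with basic side chains (ε-amine, guanidinium, and imidazole respectively).
Matching residues: His2.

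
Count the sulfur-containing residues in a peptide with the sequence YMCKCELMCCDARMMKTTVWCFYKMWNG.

10

The sulfur-bearing residues are cysteine (–SH) and methionine (–S–CH₃).
Matching residues: M2, C3, C5, M8, C9, C10, M14, M15, C21, M25.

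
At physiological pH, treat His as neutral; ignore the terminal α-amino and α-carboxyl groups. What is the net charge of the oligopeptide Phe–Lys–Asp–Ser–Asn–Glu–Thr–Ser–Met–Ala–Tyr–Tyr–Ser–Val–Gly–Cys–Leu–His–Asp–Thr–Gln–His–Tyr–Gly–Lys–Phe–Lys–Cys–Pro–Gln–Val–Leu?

At pH ~7.4 the Lys and Arg side chains are protonated (+1), the Asp and Glu side chains are deprotonated (−1), and with His taken as neutral all other side chains carry no charge.
Positive (K, R): Lys2, Lys25, Lys27 → +3.
Negative (D, E): Asp3, Glu6, Asp19 → −3.
Net charge = (+3) + (−3) = 0.

0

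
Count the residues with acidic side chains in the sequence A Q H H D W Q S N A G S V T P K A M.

Only D (aspartate) and E (glutamate) carry a side-chain carboxylic acid.
Matching residues: D5.

1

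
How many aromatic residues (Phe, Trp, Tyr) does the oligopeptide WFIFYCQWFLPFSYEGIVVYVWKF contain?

Matching residues: W1, F2, F4, Y5, W8, F9, F12, Y14, Y20, W22, F24.

11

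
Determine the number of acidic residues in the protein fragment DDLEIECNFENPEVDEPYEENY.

The acidic residues are Asp (D) and Glu (E), whose side chains end in a carboxylate group.
Matching residues: D1, D2, E4, E6, E10, E13, D15, E16, E19, E20.

10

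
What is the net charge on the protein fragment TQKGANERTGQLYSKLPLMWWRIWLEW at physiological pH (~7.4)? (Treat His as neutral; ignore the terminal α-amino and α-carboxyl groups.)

The side chains ionized at physiological pH are Lys/Arg (+1) and Asp/Glu (−1); with His treated as neutral, nothing else contributes.
Positive (K, R): K3, R8, K15, R22 → +4.
Negative (D, E): E7, E26 → −2.
Net charge = (+4) + (−2) = +2.

+2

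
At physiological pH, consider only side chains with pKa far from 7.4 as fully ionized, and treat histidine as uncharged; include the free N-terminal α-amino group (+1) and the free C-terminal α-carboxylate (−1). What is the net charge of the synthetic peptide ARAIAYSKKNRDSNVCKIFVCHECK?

+4

At pH ~7.4 the Lys and Arg side chains are protonated (+1), the Asp and Glu side chains are deprotonated (−1), and with His taken as neutral all other side chains carry no charge.
Positive (K, R): R2, K8, K9, R11, K17, K25 → +6.
Negative (D, E): D12, E23 → −2.
The N-terminus (+1) and C-terminus (−1) cancel.
Net charge = (+6) + (−2) = +4.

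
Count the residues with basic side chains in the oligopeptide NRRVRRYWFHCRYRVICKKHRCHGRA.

K, R, and H are the three residues with basic side chains (ε-amine, guanidinium, and imidazole respectively).
Matching residues: R2, R3, R5, R6, H10, R12, R14, K18, K19, H20, R21, H23, R25.

13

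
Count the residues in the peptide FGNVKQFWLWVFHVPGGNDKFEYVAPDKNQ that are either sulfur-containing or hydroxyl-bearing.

Sulfur-containing: C, M. Hydroxyl-bearing: S, T, Y.
Sulfur-containing residues here: none (0).
Hydroxyl-bearing residues here: Y23 (1).
The two groups share no amino acid, so total = 0 + 1 = 1.

1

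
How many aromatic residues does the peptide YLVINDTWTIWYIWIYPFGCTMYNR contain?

F, W, and Y each carry an aromatic ring on the side chain.
Matching residues: Y1, W8, W11, Y12, W14, Y16, F18, Y23.

8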